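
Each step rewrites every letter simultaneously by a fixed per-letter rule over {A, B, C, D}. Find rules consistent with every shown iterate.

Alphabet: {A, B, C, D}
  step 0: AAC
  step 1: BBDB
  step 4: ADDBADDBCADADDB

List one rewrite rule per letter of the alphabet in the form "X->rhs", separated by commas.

A->B, B->AD, C->DB, D->C

  step 0 ⇒ step 1: AAC ⇒ B·B·DB
    A ↦ B
    C ↦ DB
    B ↦ AD  (constrained at step 1)
    D ↦ C  (constrained at step 1)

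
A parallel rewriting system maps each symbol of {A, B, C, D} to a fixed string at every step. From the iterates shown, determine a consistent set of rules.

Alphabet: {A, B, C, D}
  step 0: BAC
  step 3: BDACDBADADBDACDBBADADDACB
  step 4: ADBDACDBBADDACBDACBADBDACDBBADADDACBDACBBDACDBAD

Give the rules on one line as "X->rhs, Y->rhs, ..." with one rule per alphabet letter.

  step 3 ⇒ step 4: BDACDBADADBDACDBBADADDACB ⇒ AD·B·DAC·DB·B·AD·DAC·B·DAC·B·AD·B·DAC·DB·B·AD·AD·DAC·B·DAC·B·B·DAC·DB·AD
    A ↦ DAC
    B ↦ AD
    C ↦ DB
    D ↦ B

A->DAC, B->AD, C->DB, D->B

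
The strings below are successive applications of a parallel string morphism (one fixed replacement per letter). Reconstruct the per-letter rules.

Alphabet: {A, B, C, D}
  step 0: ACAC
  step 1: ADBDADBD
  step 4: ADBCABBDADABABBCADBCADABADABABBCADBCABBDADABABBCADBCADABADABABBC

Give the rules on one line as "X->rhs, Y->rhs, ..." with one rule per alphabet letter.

A->AD, B->AB, C->BD, D->BC

  step 0 ⇒ step 1: ACAC ⇒ AD·BD·AD·BD
    A ↦ AD
    C ↦ BD
    B ↦ AB  (constrained at step 1)
    D ↦ BC  (constrained at step 1)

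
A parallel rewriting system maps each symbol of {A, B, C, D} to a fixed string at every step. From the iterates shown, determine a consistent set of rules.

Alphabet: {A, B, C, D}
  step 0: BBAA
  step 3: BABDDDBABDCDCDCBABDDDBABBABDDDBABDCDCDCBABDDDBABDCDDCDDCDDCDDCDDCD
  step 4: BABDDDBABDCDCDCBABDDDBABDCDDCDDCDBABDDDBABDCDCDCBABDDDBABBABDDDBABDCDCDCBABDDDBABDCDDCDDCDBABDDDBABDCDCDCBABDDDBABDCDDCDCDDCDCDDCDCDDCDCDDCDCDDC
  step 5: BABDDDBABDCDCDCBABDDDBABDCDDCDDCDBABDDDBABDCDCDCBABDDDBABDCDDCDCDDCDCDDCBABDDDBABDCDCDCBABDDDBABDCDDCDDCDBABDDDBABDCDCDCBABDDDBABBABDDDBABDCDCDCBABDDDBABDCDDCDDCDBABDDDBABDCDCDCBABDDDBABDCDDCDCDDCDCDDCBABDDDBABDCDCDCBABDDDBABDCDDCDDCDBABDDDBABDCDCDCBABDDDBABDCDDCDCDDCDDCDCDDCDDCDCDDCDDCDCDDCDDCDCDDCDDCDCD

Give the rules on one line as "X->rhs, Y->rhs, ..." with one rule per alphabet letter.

A->DDD, B->BAB, C->D, D->DC

  step 4 ⇒ step 5: BABDDDBABDCDCDCBABDDDBABDCDDCDDCDBABDDDBABDCDCDCBABDDDBABBABDDDBABDCDCDCBABDDDBABDCDDCDDCDBABDDDBABDCDCDCBABDDDBABDCDDCDCDDCDCDDCDCDDCDCDDCDCDDC ⇒ BAB·DDD·BAB·DC·DC·DC·BAB·DDD·BAB·DC·D·DC·D·DC·D·BAB·DDD·BAB·DC·DC·DC·BAB·DDD·BAB·DC·D·DC·DC·D·DC·DC·D·DC·BAB·DDD·BAB·DC·DC·DC·BAB·DDD·BAB·DC·D·DC·D·DC·D·BAB·DDD·BAB·DC·DC·DC·BAB·DDD·BAB·BAB·DDD·BAB·DC·DC·DC·BAB·DDD·BAB·DC·D·DC·D·DC·D·BAB·DDD·BAB·DC·DC·DC·BAB·DDD·BAB·DC·D·DC·DC·D·DC·DC·D·DC·BAB·DDD·BAB·DC·DC·DC·BAB·DDD·BAB·DC·D·DC·D·DC·D·BAB·DDD·BAB·DC·DC·DC·BAB·DDD·BAB·DC·D·DC·DC·D·DC·D·DC·DC·D·DC·D·DC·DC·D·DC·D·DC·DC·D·DC·D·DC·DC·D·DC·D·DC·DC·D
    A ↦ DDD
    B ↦ BAB
    C ↦ D
    D ↦ DC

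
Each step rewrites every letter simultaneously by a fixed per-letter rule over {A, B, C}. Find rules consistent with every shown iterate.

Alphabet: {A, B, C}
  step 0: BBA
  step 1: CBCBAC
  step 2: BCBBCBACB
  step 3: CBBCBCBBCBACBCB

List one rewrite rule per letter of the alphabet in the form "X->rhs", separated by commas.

A->AC, B->CB, C->B

  step 2 ⇒ step 3: BCBBCBACB ⇒ CB·B·CB·CB·B·CB·AC·B·CB
    A ↦ AC
    B ↦ CB
    C ↦ B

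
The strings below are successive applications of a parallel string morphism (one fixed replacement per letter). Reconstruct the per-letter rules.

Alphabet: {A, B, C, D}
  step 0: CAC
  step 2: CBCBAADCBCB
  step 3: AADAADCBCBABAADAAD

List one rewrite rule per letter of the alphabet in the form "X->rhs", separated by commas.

A->CB, B->D, C->AA, D->AB

  step 2 ⇒ step 3: CBCBAADCBCB ⇒ AA·D·AA·D·CB·CB·AB·AA·D·AA·D
    A ↦ CB
    B ↦ D
    C ↦ AA
    D ↦ AB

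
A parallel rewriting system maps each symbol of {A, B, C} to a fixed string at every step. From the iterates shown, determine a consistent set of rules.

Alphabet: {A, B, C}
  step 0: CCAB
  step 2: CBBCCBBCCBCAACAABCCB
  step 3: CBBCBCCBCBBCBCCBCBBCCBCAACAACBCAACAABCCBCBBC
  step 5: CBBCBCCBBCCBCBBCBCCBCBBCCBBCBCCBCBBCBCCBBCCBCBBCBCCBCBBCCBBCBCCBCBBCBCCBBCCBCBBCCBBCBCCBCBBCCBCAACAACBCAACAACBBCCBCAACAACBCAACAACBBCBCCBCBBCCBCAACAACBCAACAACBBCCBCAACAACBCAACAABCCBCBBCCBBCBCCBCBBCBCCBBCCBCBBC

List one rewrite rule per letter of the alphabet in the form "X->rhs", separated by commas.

  step 2 ⇒ step 3: CBBCCBBCCBCAACAABCCB ⇒ CB·BC·BC·CB·CB·BC·BC·CB·CB·BC·CB·CAA·CAA·CB·CAA·CAA·BC·CB·CB·BC
    A ↦ CAA
    B ↦ BC
    C ↦ CB

A->CAA, B->BC, C->CB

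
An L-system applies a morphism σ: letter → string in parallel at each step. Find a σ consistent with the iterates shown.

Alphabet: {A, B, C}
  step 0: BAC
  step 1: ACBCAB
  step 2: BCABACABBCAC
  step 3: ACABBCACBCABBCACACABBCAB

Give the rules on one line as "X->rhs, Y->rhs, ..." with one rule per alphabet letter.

A->BC, B->AC, C->AB

  step 2 ⇒ step 3: BCABACABBCAC ⇒ AC·AB·BC·AC·BC·AB·BC·AC·AC·AB·BC·AB
    A ↦ BC
    B ↦ AC
    C ↦ AB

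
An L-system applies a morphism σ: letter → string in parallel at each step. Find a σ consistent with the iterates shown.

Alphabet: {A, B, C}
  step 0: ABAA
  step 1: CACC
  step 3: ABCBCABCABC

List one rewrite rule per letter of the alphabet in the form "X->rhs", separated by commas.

A->C, B->A, C->BC

  step 0 ⇒ step 1: ABAA ⇒ C·A·C·C
    A ↦ C
    B ↦ A
    C ↦ BC  (constrained at step 1)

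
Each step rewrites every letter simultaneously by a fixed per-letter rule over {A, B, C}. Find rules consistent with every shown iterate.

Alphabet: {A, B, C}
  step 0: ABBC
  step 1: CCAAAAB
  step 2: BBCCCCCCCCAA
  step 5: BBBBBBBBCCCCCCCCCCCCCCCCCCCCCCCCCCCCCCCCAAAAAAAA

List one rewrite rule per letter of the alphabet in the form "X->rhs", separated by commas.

  step 1 ⇒ step 2: CCAAAAB ⇒ B·B·CC·CC·CC·CC·AA
    A ↦ CC
    B ↦ AA
    C ↦ B

A->CC, B->AA, C->B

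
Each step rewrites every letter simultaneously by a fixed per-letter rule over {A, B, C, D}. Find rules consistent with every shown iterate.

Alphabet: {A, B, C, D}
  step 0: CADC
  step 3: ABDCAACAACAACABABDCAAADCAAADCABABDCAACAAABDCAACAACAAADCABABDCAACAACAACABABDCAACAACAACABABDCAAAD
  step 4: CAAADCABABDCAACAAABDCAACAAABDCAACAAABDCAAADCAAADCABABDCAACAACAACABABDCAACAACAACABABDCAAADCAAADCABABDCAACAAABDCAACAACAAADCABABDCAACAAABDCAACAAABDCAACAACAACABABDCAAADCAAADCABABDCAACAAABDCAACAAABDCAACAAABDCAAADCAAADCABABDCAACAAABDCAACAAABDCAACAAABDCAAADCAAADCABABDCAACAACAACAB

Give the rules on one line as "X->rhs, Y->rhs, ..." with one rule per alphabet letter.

A->CAA, B->AD, C->ABD, D->CAB

  step 3 ⇒ step 4: ABDCAACAACAACABABDCAAADCAAADCABABDCAACAAABDCAACAACAAADCABABDCAACAACAACABABDCAACAACAACABABDCAAAD ⇒ CAA·AD·CAB·ABD·CAA·CAA·ABD·CAA·CAA·ABD·CAA·CAA·ABD·CAA·AD·CAA·AD·CAB·ABD·CAA·CAA·CAA·CAB·ABD·CAA·CAA·CAA·CAB·ABD·CAA·AD·CAA·AD·CAB·ABD·CAA·CAA·ABD·CAA·CAA·CAA·AD·CAB·ABD·CAA·CAA·ABD·CAA·CAA·ABD·CAA·CAA·CAA·CAB·ABD·CAA·AD·CAA·AD·CAB·ABD·CAA·CAA·ABD·CAA·CAA·ABD·CAA·CAA·ABD·CAA·AD·CAA·AD·CAB·ABD·CAA·CAA·ABD·CAA·CAA·ABD·CAA·CAA·ABD·CAA·AD·CAA·AD·CAB·ABD·CAA·CAA·CAA·CAB
    A ↦ CAA
    B ↦ AD
    C ↦ ABD
    D ↦ CAB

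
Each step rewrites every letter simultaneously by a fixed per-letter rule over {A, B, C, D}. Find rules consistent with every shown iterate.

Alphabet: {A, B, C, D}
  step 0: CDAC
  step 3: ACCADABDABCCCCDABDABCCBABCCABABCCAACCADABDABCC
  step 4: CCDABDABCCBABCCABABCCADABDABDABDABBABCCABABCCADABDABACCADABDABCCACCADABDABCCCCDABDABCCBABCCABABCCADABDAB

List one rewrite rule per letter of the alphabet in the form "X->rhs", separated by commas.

  step 3 ⇒ step 4: ACCADABDABCCCCDABDABCCBABCCABABCCAACCADABDABCC ⇒ CC·DAB·DAB·CC·BAB·CC·A·BAB·CC·A·DAB·DAB·DAB·DAB·BAB·CC·A·BAB·CC·A·DAB·DAB·A·CC·A·DAB·DAB·CC·A·CC·A·DAB·DAB·CC·CC·DAB·DAB·CC·BAB·CC·A·BAB·CC·A·DAB·DAB
    A ↦ CC
    B ↦ A
    C ↦ DAB
    D ↦ BAB

A->CC, B->A, C->DAB, D->BAB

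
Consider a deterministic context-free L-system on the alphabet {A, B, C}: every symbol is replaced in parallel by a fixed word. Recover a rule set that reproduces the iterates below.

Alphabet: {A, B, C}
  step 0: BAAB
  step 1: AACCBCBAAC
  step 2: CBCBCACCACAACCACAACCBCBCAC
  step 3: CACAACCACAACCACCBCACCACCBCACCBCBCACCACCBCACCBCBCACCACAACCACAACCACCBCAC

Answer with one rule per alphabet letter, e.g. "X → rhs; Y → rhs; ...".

A->CB, B->AAC, C->CAC

  step 2 ⇒ step 3: CBCBCACCACAACCACAACCBCBCAC ⇒ CAC·AAC·CAC·AAC·CAC·CB·CAC·CAC·CB·CAC·CB·CB·CAC·CAC·CB·CAC·CB·CB·CAC·CAC·AAC·CAC·AAC·CAC·CB·CAC
    A ↦ CB
    B ↦ AAC
    C ↦ CAC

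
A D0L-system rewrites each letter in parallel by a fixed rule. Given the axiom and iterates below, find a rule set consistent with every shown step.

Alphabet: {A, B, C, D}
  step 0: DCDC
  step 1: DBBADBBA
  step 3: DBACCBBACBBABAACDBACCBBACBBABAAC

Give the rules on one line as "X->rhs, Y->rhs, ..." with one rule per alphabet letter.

A->CB, B->AC, C->BA, D->DB

  step 0 ⇒ step 1: DCDC ⇒ DB·BA·DB·BA
    C ↦ BA
    D ↦ DB
    A ↦ CB  (constrained at step 1)
    B ↦ AC  (constrained at step 1)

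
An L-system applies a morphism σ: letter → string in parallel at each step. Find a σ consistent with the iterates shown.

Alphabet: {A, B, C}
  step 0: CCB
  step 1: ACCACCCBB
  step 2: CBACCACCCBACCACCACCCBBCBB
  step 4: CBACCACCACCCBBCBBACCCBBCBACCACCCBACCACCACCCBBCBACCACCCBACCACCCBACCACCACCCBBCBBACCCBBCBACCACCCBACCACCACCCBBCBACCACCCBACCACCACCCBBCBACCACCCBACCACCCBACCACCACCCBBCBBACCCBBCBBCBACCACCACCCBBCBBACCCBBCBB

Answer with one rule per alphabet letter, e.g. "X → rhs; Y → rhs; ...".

  step 1 ⇒ step 2: ACCACCCBB ⇒ CB·ACC·ACC·CB·ACC·ACC·ACC·CBB·CBB
    A ↦ CB
    B ↦ CBB
    C ↦ ACC

A->CB, B->CBB, C->ACC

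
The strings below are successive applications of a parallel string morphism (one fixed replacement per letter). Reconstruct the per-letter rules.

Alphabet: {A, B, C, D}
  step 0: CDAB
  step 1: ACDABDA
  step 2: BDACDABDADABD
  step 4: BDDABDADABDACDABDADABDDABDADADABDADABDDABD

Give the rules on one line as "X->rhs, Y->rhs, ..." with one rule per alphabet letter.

A->BD, B->A, C->AC, D->DA

  step 1 ⇒ step 2: ACDABDA ⇒ BD·AC·DA·BD·A·DA·BD
    A ↦ BD
    B ↦ A
    C ↦ AC
    D ↦ DA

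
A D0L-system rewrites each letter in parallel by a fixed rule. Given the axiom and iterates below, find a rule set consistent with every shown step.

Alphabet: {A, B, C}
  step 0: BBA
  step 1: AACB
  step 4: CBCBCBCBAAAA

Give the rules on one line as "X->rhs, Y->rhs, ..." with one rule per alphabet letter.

  step 0 ⇒ step 1: BBA ⇒ A·A·CB
    A ↦ CB
    B ↦ A
    C ↦ A  (constrained at step 1)

A->CB, B->A, C->A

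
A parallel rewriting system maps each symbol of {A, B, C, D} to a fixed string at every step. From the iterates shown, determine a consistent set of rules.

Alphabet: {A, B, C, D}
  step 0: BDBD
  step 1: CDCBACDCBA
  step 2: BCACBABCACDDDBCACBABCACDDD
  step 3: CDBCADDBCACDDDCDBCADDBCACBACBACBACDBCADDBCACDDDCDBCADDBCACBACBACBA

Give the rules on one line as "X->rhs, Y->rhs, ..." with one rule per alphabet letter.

A->DD, B->CD, C->BCA, D->CBA

  step 2 ⇒ step 3: BCACBABCACDDDBCACBABCACDDD ⇒ CD·BCA·DD·BCA·CD·DD·CD·BCA·DD·BCA·CBA·CBA·CBA·CD·BCA·DD·BCA·CD·DD·CD·BCA·DD·BCA·CBA·CBA·CBA
    A ↦ DD
    B ↦ CD
    C ↦ BCA
    D ↦ CBA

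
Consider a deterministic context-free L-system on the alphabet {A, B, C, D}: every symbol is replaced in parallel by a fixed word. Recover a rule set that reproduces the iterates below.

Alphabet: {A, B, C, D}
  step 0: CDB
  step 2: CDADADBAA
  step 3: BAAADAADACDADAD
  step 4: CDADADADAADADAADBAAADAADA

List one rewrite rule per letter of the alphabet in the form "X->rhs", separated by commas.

A->AD, B->CD, C->BA, D->A

  step 3 ⇒ step 4: BAAADAADACDADAD ⇒ CD·AD·AD·AD·A·AD·AD·A·AD·BA·A·AD·A·AD·A
    A ↦ AD
    B ↦ CD
    C ↦ BA
    D ↦ A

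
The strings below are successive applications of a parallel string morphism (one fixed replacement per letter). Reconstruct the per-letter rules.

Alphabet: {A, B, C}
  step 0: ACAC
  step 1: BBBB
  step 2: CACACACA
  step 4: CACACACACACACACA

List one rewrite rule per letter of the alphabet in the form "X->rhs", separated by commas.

  step 1 ⇒ step 2: BBBB ⇒ CA·CA·CA·CA
    B ↦ CA
  step 0 ⇒ step 1: ACAC ⇒ B·B·B·B
    A ↦ B
  step 0 ⇒ step 1: ACAC ⇒ B·B·B·B
    C ↦ B

A->B, B->CA, C->B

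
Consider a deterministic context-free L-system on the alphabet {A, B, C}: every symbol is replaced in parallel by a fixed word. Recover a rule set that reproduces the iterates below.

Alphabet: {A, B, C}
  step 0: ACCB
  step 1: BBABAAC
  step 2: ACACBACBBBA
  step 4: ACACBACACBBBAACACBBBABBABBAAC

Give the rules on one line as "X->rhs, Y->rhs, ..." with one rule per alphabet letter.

  step 1 ⇒ step 2: BBABAAC ⇒ AC·AC·B·AC·B·B·BA
    A ↦ B
    B ↦ AC
    C ↦ BA

A->B, B->AC, C->BA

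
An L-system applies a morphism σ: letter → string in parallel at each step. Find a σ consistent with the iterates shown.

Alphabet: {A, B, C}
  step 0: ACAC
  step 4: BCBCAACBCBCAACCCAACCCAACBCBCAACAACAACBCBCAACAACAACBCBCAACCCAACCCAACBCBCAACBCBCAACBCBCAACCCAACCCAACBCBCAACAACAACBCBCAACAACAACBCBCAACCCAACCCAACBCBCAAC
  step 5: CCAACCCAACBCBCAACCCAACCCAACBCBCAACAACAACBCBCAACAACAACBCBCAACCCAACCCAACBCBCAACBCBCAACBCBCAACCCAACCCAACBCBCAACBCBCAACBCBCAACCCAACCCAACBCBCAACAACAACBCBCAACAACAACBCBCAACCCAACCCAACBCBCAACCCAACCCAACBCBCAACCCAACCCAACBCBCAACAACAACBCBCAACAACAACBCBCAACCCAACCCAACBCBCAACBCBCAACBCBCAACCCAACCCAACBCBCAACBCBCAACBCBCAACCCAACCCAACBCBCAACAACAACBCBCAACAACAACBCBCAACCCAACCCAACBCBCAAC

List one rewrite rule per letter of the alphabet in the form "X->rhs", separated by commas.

  step 4 ⇒ step 5: BCBCAACBCBCAACCCAACCCAACBCBCAACAACAACBCBCAACAACAACBCBCAACCCAACCCAACBCBCAACBCBCAACBCBCAACCCAACCCAACBCBCAACAACAACBCBCAACAACAACBCBCAACCCAACCCAACBCBCAAC ⇒ CC·AAC·CC·AAC·BC·BC·AAC·CC·AAC·CC·AAC·BC·BC·AAC·AAC·AAC·BC·BC·AAC·AAC·AAC·BC·BC·AAC·CC·AAC·CC·AAC·BC·BC·AAC·BC·BC·AAC·BC·BC·AAC·CC·AAC·CC·AAC·BC·BC·AAC·BC·BC·AAC·BC·BC·AAC·CC·AAC·CC·AAC·BC·BC·AAC·AAC·AAC·BC·BC·AAC·AAC·AAC·BC·BC·AAC·CC·AAC·CC·AAC·BC·BC·AAC·CC·AAC·CC·AAC·BC·BC·AAC·CC·AAC·CC·AAC·BC·BC·AAC·AAC·AAC·BC·BC·AAC·AAC·AAC·BC·BC·AAC·CC·AAC·CC·AAC·BC·BC·AAC·BC·BC·AAC·BC·BC·AAC·CC·AAC·CC·AAC·BC·BC·AAC·BC·BC·AAC·BC·BC·AAC·CC·AAC·CC·AAC·BC·BC·AAC·AAC·AAC·BC·BC·AAC·AAC·AAC·BC·BC·AAC·CC·AAC·CC·AAC·BC·BC·AAC
    A ↦ BC
    B ↦ CC
    C ↦ AAC

A->BC, B->CC, C->AAC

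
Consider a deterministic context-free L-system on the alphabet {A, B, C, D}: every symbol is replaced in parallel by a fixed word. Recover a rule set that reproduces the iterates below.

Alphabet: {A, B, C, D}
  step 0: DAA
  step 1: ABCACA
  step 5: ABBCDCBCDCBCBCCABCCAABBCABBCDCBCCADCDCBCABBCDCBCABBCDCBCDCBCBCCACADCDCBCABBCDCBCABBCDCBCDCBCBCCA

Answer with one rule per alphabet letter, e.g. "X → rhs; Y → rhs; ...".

A->CA, B->DC, C->BC, D->AB

  step 0 ⇒ step 1: DAA ⇒ AB·CA·CA
    A ↦ CA
    D ↦ AB
    B ↦ DC  (constrained at step 1)
    C ↦ BC  (constrained at step 1)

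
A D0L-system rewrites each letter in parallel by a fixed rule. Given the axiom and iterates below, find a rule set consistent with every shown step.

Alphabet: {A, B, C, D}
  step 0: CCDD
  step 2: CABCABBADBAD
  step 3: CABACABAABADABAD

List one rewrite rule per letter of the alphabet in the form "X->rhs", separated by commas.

  step 2 ⇒ step 3: CABCABBADBAD ⇒ CA·B·A·CA·B·A·A·B·AD·A·B·AD
    A ↦ B
    B ↦ A
    C ↦ CA
    D ↦ AD

A->B, B->A, C->CA, D->AD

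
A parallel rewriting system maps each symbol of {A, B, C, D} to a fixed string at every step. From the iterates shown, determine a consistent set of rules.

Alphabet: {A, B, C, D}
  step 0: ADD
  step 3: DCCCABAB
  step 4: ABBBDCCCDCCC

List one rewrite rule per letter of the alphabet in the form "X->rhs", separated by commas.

A->DC, B->CC, C->B, D->A

  step 3 ⇒ step 4: DCCCABAB ⇒ A·B·B·B·DC·CC·DC·CC
    A ↦ DC
    B ↦ CC
    C ↦ B
    D ↦ A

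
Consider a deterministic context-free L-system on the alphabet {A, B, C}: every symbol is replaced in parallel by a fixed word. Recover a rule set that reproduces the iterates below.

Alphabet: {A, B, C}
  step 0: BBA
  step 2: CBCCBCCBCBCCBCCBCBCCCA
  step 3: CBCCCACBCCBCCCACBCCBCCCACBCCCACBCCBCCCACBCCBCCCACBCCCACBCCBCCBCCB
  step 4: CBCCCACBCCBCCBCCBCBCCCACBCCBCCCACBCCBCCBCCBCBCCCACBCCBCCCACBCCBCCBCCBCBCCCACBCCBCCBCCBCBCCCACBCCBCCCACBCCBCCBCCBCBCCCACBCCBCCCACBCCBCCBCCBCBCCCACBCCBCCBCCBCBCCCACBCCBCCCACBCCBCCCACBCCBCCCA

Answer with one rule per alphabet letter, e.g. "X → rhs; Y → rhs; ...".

  step 3 ⇒ step 4: CBCCCACBCCBCCCACBCCBCCCACBCCCACBCCBCCCACBCCBCCCACBCCCACBCCBCCBCCB ⇒ CBC·CCA·CBC·CBC·CBC·CB·CBC·CCA·CBC·CBC·CCA·CBC·CBC·CBC·CB·CBC·CCA·CBC·CBC·CCA·CBC·CBC·CBC·CB·CBC·CCA·CBC·CBC·CBC·CB·CBC·CCA·CBC·CBC·CCA·CBC·CBC·CBC·CB·CBC·CCA·CBC·CBC·CCA·CBC·CBC·CBC·CB·CBC·CCA·CBC·CBC·CBC·CB·CBC·CCA·CBC·CBC·CCA·CBC·CBC·CCA·CBC·CBC·CCA
    A ↦ CB
    B ↦ CCA
    C ↦ CBC

A->CB, B->CCA, C->CBC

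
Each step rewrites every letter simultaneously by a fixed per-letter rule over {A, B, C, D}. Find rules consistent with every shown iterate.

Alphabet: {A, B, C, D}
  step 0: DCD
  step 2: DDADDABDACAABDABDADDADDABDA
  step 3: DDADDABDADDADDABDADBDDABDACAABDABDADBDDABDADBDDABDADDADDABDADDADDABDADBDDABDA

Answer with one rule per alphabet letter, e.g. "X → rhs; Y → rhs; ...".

A->BDA, B->DB, C->CAA, D->DDA

  step 2 ⇒ step 3: DDADDABDACAABDABDADDADDABDA ⇒ DDA·DDA·BDA·DDA·DDA·BDA·DB·DDA·BDA·CAA·BDA·BDA·DB·DDA·BDA·DB·DDA·BDA·DDA·DDA·BDA·DDA·DDA·BDA·DB·DDA·BDA
    A ↦ BDA
    B ↦ DB
    C ↦ CAA
    D ↦ DDA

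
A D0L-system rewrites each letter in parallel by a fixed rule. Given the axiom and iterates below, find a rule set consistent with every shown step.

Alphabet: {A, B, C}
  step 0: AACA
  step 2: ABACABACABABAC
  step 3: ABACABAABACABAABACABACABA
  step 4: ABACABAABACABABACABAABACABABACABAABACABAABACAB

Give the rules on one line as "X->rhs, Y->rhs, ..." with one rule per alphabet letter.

  step 3 ⇒ step 4: ABACABAABACABAABACABACABA ⇒ AB·AC·AB·A·AB·AC·AB·AB·AC·AB·A·AB·AC·AB·AB·AC·AB·A·AB·AC·AB·A·AB·AC·AB
    A ↦ AB
    B ↦ AC
    C ↦ A

A->AB, B->AC, C->A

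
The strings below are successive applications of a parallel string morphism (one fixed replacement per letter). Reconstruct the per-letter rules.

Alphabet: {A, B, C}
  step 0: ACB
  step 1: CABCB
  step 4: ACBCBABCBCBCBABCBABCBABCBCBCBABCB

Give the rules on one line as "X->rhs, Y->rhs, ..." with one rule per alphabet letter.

  step 0 ⇒ step 1: ACB ⇒ C·A·BCB
    A ↦ C
    B ↦ BCB
    C ↦ A

A->C, B->BCB, C->A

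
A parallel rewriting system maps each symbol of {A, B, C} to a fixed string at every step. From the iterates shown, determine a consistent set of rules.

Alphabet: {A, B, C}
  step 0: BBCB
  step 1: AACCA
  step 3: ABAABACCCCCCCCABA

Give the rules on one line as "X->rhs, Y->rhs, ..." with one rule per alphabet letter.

A->BA, B->A, C->CC

  step 0 ⇒ step 1: BBCB ⇒ A·A·CC·A
    B ↦ A
    C ↦ CC
    A ↦ BA  (constrained at step 1)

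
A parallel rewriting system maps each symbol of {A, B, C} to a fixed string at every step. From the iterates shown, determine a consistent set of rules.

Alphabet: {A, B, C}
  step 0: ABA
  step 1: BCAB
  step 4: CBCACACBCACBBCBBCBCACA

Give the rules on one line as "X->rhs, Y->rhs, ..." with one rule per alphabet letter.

  step 0 ⇒ step 1: ABA ⇒ B·CA·B
    A ↦ B
    B ↦ CA
    C ↦ CB  (constrained at step 1)

A->B, B->CA, C->CB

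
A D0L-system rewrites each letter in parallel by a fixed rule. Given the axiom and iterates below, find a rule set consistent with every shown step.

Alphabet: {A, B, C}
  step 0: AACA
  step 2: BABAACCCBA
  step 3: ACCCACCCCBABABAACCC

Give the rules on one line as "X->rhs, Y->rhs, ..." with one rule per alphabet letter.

  step 2 ⇒ step 3: BABAACCCBA ⇒ ACC·C·ACC·C·C·BA·BA·BA·ACC·C
    A ↦ C
    B ↦ ACC
    C ↦ BA

A->C, B->ACC, C->BA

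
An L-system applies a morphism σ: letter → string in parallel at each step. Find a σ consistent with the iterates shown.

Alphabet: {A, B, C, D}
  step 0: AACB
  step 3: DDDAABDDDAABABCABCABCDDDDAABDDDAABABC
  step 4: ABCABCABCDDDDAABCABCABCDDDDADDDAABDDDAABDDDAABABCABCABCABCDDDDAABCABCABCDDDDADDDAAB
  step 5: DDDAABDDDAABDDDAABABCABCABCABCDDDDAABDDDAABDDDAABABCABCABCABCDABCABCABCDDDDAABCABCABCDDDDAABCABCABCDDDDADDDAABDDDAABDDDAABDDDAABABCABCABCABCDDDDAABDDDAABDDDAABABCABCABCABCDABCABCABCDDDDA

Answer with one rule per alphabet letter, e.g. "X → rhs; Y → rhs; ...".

A->D, B->DDA, C->AB, D->ABC

  step 4 ⇒ step 5: ABCABCABCDDDDAABCABCABCDDDDADDDAABDDDAABDDDAABABCABCABCABCDDDDAABCABCABCDDDDADDDAAB ⇒ D·DDA·AB·D·DDA·AB·D·DDA·AB·ABC·ABC·ABC·ABC·D·D·DDA·AB·D·DDA·AB·D·DDA·AB·ABC·ABC·ABC·ABC·D·ABC·ABC·ABC·D·D·DDA·ABC·ABC·ABC·D·D·DDA·ABC·ABC·ABC·D·D·DDA·D·DDA·AB·D·DDA·AB·D·DDA·AB·D·DDA·AB·ABC·ABC·ABC·ABC·D·D·DDA·AB·D·DDA·AB·D·DDA·AB·ABC·ABC·ABC·ABC·D·ABC·ABC·ABC·D·D·DDA
    A ↦ D
    B ↦ DDA
    C ↦ AB
    D ↦ ABC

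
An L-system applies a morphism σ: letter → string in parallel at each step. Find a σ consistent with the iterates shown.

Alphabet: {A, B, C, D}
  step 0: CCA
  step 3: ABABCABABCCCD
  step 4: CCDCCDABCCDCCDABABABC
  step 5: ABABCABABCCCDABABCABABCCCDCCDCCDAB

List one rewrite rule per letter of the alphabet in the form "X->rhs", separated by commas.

  step 4 ⇒ step 5: CCDCCDABCCDCCDABABABC ⇒ AB·AB·C·AB·AB·C·C·CD·AB·AB·C·AB·AB·C·C·CD·C·CD·C·CD·AB
    A ↦ C
    B ↦ CD
    C ↦ AB
    D ↦ C

A->C, B->CD, C->AB, D->C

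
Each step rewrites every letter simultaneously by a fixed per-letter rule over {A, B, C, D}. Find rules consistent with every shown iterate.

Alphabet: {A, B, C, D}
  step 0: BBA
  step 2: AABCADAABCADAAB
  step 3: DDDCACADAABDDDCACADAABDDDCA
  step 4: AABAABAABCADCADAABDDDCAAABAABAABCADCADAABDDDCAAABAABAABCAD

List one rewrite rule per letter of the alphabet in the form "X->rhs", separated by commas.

  step 3 ⇒ step 4: DDDCACADAABDDDCACADAABDDDCA ⇒ AAB·AAB·AAB·CA·D·CA·D·AAB·D·D·DCA·AAB·AAB·AAB·CA·D·CA·D·AAB·D·D·DCA·AAB·AAB·AAB·CA·D
    A ↦ D
    B ↦ DCA
    C ↦ CA
    D ↦ AAB

A->D, B->DCA, C->CA, D->AAB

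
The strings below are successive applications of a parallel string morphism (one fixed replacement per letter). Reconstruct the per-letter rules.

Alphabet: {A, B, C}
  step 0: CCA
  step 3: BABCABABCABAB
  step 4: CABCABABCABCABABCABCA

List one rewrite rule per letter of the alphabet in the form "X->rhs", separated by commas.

  step 3 ⇒ step 4: BABCABABCABAB ⇒ CA·B·CA·BA·B·CA·B·CA·BA·B·CA·B·CA
    A ↦ B
    B ↦ CA
    C ↦ BA

A->B, B->CA, C->BA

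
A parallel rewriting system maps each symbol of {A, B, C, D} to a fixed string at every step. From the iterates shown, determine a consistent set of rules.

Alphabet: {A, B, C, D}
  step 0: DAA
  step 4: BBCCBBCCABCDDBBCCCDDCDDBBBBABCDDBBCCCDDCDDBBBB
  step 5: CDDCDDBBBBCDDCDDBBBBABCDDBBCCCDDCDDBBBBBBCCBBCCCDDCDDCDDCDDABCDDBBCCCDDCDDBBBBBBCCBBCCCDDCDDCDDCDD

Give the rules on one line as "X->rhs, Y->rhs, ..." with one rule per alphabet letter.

  step 4 ⇒ step 5: BBCCBBCCABCDDBBCCCDDCDDBBBBABCDDBBCCCDDCDDBBBB ⇒ CDD·CDD·BB·BB·CDD·CDD·BB·BB·AB·CDD·BB·C·C·CDD·CDD·BB·BB·BB·C·C·BB·C·C·CDD·CDD·CDD·CDD·AB·CDD·BB·C·C·CDD·CDD·BB·BB·BB·C·C·BB·C·C·CDD·CDD·CDD·CDD
    A ↦ AB
    B ↦ CDD
    C ↦ BB
    D ↦ C

A->AB, B->CDD, C->BB, D->C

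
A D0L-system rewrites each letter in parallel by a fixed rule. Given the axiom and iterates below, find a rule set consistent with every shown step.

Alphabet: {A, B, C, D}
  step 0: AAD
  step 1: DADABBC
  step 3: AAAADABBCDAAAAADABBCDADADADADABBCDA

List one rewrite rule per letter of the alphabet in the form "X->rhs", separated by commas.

  step 0 ⇒ step 1: AAD ⇒ DA·DA·BBC
    A ↦ DA
    D ↦ BBC
    B ↦ AA  (constrained at step 1)
    C ↦ DA  (constrained at step 1)

A->DA, B->AA, C->DA, D->BBC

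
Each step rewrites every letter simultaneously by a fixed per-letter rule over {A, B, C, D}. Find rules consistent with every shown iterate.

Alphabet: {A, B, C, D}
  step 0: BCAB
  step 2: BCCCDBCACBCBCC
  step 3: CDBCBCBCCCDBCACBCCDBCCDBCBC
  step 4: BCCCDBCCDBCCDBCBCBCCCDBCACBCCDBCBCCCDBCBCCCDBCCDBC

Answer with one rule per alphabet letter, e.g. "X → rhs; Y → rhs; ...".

  step 3 ⇒ step 4: CDBCBCBCCCDBCACBCCDBCCDBCBC ⇒ BC·C·CD·BC·CD·BC·CD·BC·BC·BC·C·CD·BC·AC·BC·CD·BC·BC·C·CD·BC·BC·C·CD·BC·CD·BC
    A ↦ AC
    B ↦ CD
    C ↦ BC
    D ↦ C

A->AC, B->CD, C->BC, D->C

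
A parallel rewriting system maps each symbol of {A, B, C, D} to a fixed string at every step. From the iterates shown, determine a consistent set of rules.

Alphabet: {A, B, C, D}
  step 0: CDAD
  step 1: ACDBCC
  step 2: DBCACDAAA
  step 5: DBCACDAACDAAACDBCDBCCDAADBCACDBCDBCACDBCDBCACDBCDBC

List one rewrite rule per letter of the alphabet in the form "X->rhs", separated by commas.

A->DBC, B->DA, C->A, D->C

  step 1 ⇒ step 2: ACDBCC ⇒ DBC·A·C·DA·A·A
    A ↦ DBC
    B ↦ DA
    C ↦ A
    D ↦ C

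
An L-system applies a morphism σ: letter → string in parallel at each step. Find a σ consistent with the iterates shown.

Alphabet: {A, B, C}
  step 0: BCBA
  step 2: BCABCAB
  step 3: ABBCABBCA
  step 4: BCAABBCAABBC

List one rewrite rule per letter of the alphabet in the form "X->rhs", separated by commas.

A->BC, B->A, C->B

  step 3 ⇒ step 4: ABBCABBCA ⇒ BC·A·A·B·BC·A·A·B·BC
    A ↦ BC
    B ↦ A
    C ↦ B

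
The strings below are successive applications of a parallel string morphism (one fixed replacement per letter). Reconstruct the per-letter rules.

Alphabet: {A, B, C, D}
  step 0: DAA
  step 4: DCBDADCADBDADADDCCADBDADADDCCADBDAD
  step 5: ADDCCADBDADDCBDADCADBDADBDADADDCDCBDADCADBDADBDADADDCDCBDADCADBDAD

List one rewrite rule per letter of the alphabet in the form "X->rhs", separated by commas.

A->BD, B->C, C->DC, D->AD

  step 4 ⇒ step 5: DCBDADCADBDADADDCCADBDADADDCCADBDAD ⇒ AD·DC·C·AD·BD·AD·DC·BD·AD·C·AD·BD·AD·BD·AD·AD·DC·DC·BD·AD·C·AD·BD·AD·BD·AD·AD·DC·DC·BD·AD·C·AD·BD·AD
    A ↦ BD
    B ↦ C
    C ↦ DC
    D ↦ AD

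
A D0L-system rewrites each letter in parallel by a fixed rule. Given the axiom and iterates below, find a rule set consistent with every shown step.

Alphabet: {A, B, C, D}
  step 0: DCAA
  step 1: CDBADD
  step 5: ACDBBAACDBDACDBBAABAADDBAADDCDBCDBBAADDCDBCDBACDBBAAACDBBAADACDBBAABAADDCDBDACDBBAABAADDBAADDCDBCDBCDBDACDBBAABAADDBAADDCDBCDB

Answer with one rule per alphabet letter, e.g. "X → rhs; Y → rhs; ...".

  step 0 ⇒ step 1: DCAA ⇒ CDB·A·D·D
    A ↦ D
    C ↦ A
    D ↦ CDB
    B ↦ BAA  (constrained at step 1)

A->D, B->BAA, C->A, D->CDB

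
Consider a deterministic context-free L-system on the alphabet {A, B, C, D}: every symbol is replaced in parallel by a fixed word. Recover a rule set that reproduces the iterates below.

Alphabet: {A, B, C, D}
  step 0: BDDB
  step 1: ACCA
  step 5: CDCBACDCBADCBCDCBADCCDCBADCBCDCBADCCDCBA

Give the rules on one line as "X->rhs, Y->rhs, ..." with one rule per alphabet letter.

A->D, B->A, C->DCB, D->C

  step 0 ⇒ step 1: BDDB ⇒ A·C·C·A
    B ↦ A
    D ↦ C
    A ↦ D  (constrained at step 1)
    C ↦ DCB  (constrained at step 1)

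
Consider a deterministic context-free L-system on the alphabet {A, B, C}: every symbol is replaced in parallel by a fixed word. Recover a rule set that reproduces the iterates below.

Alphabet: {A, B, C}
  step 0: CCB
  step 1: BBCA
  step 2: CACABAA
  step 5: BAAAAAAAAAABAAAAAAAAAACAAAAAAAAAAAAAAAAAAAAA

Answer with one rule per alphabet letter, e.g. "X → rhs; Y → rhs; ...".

  step 1 ⇒ step 2: BBCA ⇒ CA·CA·B·AA
    A ↦ AA
    B ↦ CA
    C ↦ B

A->AA, B->CA, C->B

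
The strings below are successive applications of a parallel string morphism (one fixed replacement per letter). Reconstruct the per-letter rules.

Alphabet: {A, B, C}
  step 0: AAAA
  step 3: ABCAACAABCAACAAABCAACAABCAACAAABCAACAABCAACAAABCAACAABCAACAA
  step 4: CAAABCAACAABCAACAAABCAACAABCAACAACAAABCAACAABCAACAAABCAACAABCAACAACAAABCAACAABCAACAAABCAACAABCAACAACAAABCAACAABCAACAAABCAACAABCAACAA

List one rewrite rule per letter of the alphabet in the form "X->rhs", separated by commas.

A->CAA, B->A, C->B

  step 3 ⇒ step 4: ABCAACAABCAACAAABCAACAABCAACAAABCAACAABCAACAAABCAACAABCAACAA ⇒ CAA·A·B·CAA·CAA·B·CAA·CAA·A·B·CAA·CAA·B·CAA·CAA·CAA·A·B·CAA·CAA·B·CAA·CAA·A·B·CAA·CAA·B·CAA·CAA·CAA·A·B·CAA·CAA·B·CAA·CAA·A·B·CAA·CAA·B·CAA·CAA·CAA·A·B·CAA·CAA·B·CAA·CAA·A·B·CAA·CAA·B·CAA·CAA
    A ↦ CAA
    B ↦ A
    C ↦ B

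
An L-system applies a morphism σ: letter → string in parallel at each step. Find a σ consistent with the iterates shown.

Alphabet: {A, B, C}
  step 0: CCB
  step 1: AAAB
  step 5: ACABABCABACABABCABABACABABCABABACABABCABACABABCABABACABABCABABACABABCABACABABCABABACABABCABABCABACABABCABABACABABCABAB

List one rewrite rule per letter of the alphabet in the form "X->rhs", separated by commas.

A->CAB, B->AB, C->A

  step 0 ⇒ step 1: CCB ⇒ A·A·AB
    B ↦ AB
    C ↦ A
    A ↦ CAB  (constrained at step 1)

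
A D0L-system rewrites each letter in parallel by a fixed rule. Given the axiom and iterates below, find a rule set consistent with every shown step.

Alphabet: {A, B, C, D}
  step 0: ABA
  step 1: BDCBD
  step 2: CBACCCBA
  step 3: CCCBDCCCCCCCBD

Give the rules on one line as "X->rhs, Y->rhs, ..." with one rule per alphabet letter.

  step 2 ⇒ step 3: CBACCCBA ⇒ CC·C·BD·CC·CC·CC·C·BD
    A ↦ BD
    B ↦ C
    C ↦ CC
  step 1 ⇒ step 2: BDCBD ⇒ C·BA·CC·C·BA
    D ↦ BA

A->BD, B->C, C->CC, D->BA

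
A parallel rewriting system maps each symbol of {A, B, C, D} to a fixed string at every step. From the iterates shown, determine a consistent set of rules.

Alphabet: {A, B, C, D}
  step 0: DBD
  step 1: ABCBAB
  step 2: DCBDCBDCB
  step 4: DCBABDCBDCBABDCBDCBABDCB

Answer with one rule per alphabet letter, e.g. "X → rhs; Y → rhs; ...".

A->D, B->CB, C->D, D->AB

  step 1 ⇒ step 2: ABCBAB ⇒ D·CB·D·CB·D·CB
    A ↦ D
    B ↦ CB
    C ↦ D
  step 0 ⇒ step 1: DBD ⇒ AB·CB·AB
    D ↦ AB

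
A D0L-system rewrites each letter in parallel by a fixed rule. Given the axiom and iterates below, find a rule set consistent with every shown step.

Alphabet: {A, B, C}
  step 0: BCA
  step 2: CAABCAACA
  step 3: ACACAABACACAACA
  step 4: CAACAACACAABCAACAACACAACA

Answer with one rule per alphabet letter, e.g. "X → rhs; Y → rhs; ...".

  step 3 ⇒ step 4: ACACAABACACAACA ⇒ CA·A·CA·A·CA·CA·AB·CA·A·CA·A·CA·CA·A·CA
    A ↦ CA
    B ↦ AB
    C ↦ A

A->CA, B->AB, C->A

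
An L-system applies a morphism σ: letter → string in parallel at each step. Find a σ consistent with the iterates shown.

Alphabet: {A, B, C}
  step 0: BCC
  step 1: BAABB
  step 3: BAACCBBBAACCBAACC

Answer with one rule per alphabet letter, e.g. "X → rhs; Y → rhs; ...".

A->C, B->BAA, C->B

  step 0 ⇒ step 1: BCC ⇒ BAA·B·B
    B ↦ BAA
    C ↦ B
    A ↦ C  (constrained at step 1)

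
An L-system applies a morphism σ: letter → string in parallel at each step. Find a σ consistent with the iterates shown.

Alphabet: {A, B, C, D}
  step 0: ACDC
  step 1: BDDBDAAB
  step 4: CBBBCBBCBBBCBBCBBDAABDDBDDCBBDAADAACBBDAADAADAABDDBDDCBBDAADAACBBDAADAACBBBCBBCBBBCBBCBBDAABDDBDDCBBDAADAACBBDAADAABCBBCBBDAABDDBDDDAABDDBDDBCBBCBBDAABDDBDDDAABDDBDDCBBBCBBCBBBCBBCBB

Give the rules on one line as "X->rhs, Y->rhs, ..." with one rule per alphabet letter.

  step 0 ⇒ step 1: ACDC ⇒ BDD·B·DAA·B
    A ↦ BDD
    C ↦ B
    D ↦ DAA
    B ↦ CBB  (constrained at step 1)

A->BDD, B->CBB, C->B, D->DAA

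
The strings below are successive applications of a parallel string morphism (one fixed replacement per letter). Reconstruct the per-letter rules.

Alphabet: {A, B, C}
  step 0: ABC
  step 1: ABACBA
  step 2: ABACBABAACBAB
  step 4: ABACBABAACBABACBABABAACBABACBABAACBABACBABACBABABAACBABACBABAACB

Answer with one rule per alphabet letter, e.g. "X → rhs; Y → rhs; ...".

  step 1 ⇒ step 2: ABACBA ⇒ AB·ACB·AB·A·ACB·AB
    A ↦ AB
    B ↦ ACB
    C ↦ A

A->AB, B->ACB, C->A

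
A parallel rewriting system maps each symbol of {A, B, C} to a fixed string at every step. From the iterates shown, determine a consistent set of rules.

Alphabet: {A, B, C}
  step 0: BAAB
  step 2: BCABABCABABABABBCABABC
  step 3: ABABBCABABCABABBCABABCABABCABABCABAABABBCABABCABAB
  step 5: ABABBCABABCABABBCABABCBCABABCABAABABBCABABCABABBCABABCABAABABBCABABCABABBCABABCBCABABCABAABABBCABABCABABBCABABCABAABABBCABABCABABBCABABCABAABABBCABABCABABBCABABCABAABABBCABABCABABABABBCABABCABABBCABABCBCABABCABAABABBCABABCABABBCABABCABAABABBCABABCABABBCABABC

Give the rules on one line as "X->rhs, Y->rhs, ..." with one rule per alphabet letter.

A->BC, B->ABA, C->B

  step 2 ⇒ step 3: BCABABCABABABABBCABABC ⇒ ABA·B·BC·ABA·BC·ABA·B·BC·ABA·BC·ABA·BC·ABA·BC·ABA·ABA·B·BC·ABA·BC·ABA·B
    A ↦ BC
    B ↦ ABA
    C ↦ B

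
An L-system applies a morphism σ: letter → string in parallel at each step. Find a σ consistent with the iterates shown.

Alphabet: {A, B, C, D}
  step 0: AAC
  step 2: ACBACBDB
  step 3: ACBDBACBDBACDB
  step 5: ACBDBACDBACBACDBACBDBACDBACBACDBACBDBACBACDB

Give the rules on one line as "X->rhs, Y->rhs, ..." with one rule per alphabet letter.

  step 2 ⇒ step 3: ACBACBDB ⇒ AC·B·DB·AC·B·DB·AC·DB
    A ↦ AC
    B ↦ DB
    C ↦ B
    D ↦ AC

A->AC, B->DB, C->B, D->AC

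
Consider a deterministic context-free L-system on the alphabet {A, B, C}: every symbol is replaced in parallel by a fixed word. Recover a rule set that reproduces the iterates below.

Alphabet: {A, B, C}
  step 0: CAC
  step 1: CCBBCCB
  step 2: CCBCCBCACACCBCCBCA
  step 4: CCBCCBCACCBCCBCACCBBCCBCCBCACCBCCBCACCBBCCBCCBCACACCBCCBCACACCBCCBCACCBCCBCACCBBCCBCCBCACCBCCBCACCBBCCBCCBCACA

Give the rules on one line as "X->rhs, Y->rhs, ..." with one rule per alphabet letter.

A->B, B->CA, C->CCB

  step 1 ⇒ step 2: CCBBCCB ⇒ CCB·CCB·CA·CA·CCB·CCB·CA
    B ↦ CA
    C ↦ CCB
  step 0 ⇒ step 1: CAC ⇒ CCB·B·CCB
    A ↦ B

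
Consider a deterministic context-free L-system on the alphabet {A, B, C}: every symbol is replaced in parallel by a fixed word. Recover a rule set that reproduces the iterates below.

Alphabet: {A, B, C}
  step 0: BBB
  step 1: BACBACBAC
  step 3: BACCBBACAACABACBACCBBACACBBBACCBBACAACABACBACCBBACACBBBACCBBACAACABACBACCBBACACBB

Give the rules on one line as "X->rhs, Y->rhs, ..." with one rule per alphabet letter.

A->CBB, B->BAC, C->ACA

  step 0 ⇒ step 1: BBB ⇒ BAC·BAC·BAC
    B ↦ BAC
    A ↦ CBB  (constrained at step 1)
    C ↦ ACA  (constrained at step 1)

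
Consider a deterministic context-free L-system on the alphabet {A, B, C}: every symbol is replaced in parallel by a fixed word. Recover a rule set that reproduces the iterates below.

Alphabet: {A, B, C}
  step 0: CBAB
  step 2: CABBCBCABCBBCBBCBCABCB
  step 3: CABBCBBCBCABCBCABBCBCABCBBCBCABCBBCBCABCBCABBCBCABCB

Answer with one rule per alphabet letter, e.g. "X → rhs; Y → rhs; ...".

  step 2 ⇒ step 3: CABBCBCABCBBCBBCBCABCB ⇒ CA·B·BCB·BCB·CA·BCB·CA·B·BCB·CA·BCB·BCB·CA·BCB·BCB·CA·BCB·CA·B·BCB·CA·BCB
    A ↦ B
    B ↦ BCB
    C ↦ CA

A->B, B->BCB, C->CA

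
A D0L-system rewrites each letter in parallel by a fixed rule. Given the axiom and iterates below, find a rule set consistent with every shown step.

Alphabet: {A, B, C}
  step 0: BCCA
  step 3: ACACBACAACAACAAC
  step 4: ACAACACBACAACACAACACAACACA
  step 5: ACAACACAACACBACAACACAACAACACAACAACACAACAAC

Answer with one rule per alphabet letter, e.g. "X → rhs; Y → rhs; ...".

  step 4 ⇒ step 5: ACAACACBACAACACAACACAACACA ⇒ AC·A·AC·AC·A·AC·A·CB·AC·A·AC·AC·A·AC·A·AC·AC·A·AC·A·AC·AC·A·AC·A·AC
    A ↦ AC
    B ↦ CB
    C ↦ A

A->AC, B->CB, C->A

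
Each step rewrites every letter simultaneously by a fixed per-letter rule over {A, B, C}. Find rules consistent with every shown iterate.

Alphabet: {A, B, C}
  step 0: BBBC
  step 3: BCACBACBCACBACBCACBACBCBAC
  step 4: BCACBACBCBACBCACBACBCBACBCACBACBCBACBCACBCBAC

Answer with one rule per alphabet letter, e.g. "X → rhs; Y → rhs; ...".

A->B, B->BC, C->AC

  step 3 ⇒ step 4: BCACBACBCACBACBCACBACBCBAC ⇒ BC·AC·B·AC·BC·B·AC·BC·AC·B·AC·BC·B·AC·BC·AC·B·AC·BC·B·AC·BC·AC·BC·B·AC
    A ↦ B
    B ↦ BC
    C ↦ AC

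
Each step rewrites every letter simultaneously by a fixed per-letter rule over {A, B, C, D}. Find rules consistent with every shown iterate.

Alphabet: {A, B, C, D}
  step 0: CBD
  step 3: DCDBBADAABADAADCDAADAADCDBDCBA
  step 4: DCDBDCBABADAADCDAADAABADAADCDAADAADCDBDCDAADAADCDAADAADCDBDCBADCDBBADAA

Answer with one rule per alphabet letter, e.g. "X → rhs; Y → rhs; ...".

A->DAA, B->BA, C->DB, D->DC

  step 3 ⇒ step 4: DCDBBADAABADAADCDAADAADCDBDCBA ⇒ DC·DB·DC·BA·BA·DAA·DC·DAA·DAA·BA·DAA·DC·DAA·DAA·DC·DB·DC·DAA·DAA·DC·DAA·DAA·DC·DB·DC·BA·DC·DB·BA·DAA
    A ↦ DAA
    B ↦ BA
    C ↦ DB
    D ↦ DC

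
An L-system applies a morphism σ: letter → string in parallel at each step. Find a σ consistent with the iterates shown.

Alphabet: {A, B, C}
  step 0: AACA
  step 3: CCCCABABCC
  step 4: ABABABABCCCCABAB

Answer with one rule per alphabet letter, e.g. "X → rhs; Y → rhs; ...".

  step 3 ⇒ step 4: CCCCABABCC ⇒ AB·AB·AB·AB·C·C·C·C·AB·AB
    A ↦ C
    B ↦ C
    C ↦ AB

A->C, B->C, C->AB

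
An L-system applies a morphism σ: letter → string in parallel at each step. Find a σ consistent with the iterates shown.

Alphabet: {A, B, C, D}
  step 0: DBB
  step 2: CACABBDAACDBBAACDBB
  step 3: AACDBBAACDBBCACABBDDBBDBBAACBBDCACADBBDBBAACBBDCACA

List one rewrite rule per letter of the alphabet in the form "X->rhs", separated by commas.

A->DBB, B->CA, C->AAC, D->BBD

  step 2 ⇒ step 3: CACABBDAACDBBAACDBB ⇒ AAC·DBB·AAC·DBB·CA·CA·BBD·DBB·DBB·AAC·BBD·CA·CA·DBB·DBB·AAC·BBD·CA·CA
    A ↦ DBB
    B ↦ CA
    C ↦ AAC
    D ↦ BBD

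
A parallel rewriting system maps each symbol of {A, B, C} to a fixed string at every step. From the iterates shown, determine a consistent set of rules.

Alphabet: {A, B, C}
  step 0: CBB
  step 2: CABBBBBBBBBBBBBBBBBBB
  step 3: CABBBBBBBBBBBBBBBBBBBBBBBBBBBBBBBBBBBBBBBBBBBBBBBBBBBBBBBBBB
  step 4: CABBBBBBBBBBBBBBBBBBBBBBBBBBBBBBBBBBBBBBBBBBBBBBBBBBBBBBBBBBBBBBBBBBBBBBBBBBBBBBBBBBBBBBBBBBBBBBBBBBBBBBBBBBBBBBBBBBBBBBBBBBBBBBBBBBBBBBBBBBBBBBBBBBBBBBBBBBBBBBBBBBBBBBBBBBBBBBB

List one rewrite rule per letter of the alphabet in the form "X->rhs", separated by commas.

  step 3 ⇒ step 4: CABBBBBBBBBBBBBBBBBBBBBBBBBBBBBBBBBBBBBBBBBBBBBBBBBBBBBBBBBB ⇒ CA·B·BBB·BBB·BBB·BBB·BBB·BBB·BBB·BBB·BBB·BBB·BBB·BBB·BBB·BBB·BBB·BBB·BBB·BBB·BBB·BBB·BBB·BBB·BBB·BBB·BBB·BBB·BBB·BBB·BBB·BBB·BBB·BBB·BBB·BBB·BBB·BBB·BBB·BBB·BBB·BBB·BBB·BBB·BBB·BBB·BBB·BBB·BBB·BBB·BBB·BBB·BBB·BBB·BBB·BBB·BBB·BBB·BBB·BBB
    A ↦ B
    B ↦ BBB
    C ↦ CA

A->B, B->BBB, C->CA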